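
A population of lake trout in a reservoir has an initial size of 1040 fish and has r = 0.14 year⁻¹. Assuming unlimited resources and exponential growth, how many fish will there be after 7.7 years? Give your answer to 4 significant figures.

3056 fish

N(t) = N₀·e^(rt) = 1040 × e^(0.14×7.7) = 1040 × e^1.078.
e^1.078 ≈ 2.9388, so N ≈ 1040 × 2.9388 = 3056.35.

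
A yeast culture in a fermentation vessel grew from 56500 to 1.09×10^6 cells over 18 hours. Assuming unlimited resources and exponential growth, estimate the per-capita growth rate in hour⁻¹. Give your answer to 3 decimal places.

From N(t) = N₀·e^(rt): e^(r·18) = 1.09×10^6/56500 = 19.292.
r·18 = ln(19.292) = 2.9597, so r = 2.9597/18 = 0.16443.

0.164 per hour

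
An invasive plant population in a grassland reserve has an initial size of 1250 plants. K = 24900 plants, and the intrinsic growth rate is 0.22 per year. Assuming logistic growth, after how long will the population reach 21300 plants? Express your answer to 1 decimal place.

A = (K − N₀)/N₀ = (24900 − 1250)/1250 = 18.92.
Solve 24900/(1 + 18.92·e^(−0.22t)) = 21300: 1 + 18.92·e^(−0.22t) = 1.169, so e^(−0.22t) = 0.00893309.
−0.22·t = ln(0.00893309) = -4.718, so t = 4.718/0.22 = 21.445.

21.4 years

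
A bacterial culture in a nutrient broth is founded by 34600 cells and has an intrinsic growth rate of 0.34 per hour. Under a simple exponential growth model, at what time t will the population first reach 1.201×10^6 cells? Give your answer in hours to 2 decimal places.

Set N₀·e^(rt) = 1.201×10^6: e^(0.34·t) = 1.201×10^6/34600 = 34.711.
0.34·t = ln(34.711) = 3.5471, so t = 3.5471/0.34 = 10.433.

10.43 hours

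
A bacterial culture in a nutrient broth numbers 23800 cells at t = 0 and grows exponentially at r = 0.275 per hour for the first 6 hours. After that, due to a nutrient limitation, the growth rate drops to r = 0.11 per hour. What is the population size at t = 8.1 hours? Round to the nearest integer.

156129 cells

Phase 1: N(6) = 23800·e^(0.275×6) = 23800·e^1.65 = 123926.
Phase 2 runs for 8.1 − 6 = 2.1 hours at r = 0.11.
N(8.1) = 123926·e^(0.11×2.1) = 123926·e^0.231 = 156129.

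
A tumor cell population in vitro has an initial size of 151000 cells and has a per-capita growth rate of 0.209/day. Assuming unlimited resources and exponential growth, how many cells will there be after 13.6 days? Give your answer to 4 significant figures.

N(t) = N₀·e^(rt) = 151000 × e^(0.209×13.6) = 151000 × e^2.842.
e^2.842 ≈ 17.157, so N ≈ 151000 × 17.157 = 2.590691×10^6.

2591000 cells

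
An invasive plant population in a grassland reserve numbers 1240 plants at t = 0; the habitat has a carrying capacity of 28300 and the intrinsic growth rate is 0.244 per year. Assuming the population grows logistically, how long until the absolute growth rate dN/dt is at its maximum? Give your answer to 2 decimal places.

Logistic growth is fastest at N = K/2 = 14150.
A = (K − N₀)/N₀ = 21.823. Set K/(1 + A·e^(−rt)) = K/2 → A·e^(−rt) = 1.
e^(−0.244t) = 1/21.823 = 0.0458241, so t = ln(21.823)/0.244 = 3.0829/0.244 = 12.635.

12.64 years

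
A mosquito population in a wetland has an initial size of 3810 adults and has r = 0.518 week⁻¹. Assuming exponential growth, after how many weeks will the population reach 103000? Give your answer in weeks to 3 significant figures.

6.37 weeks

Set N₀·e^(rt) = 103000: e^(0.518·t) = 103000/3810 = 27.034.
0.518·t = ln(27.034) = 3.2971, so t = 3.2971/0.518 = 6.3651.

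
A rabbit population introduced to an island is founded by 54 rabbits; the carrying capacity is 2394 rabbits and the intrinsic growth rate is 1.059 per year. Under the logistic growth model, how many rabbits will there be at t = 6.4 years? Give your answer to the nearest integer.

A = (K − N₀)/N₀ = (2394 − 54)/54 = 43.333.
N(t) = K/(1 + A·e^(−rt)) = 2394/(1 + 43.333×e^(−1.059×6.4)).
e^(−6.778) = 0.001139; denominator = 1 + 43.333×0.001139 = 1.0494.
N = 2394/1.0494 = 2281.4.

2281 rabbits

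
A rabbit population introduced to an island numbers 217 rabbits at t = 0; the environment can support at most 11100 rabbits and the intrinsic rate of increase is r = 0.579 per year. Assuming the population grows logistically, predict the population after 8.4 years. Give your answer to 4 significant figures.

8001 rabbits

A = (K − N₀)/N₀ = (11100 − 217)/217 = 50.152.
N(t) = K/(1 + A·e^(−rt)) = 11100/(1 + 50.152×e^(−0.579×8.4)).
e^(−4.864) = 0.0077226; denominator = 1 + 50.152×0.0077226 = 1.3873.
N = 11100/1.3873 = 8001.12.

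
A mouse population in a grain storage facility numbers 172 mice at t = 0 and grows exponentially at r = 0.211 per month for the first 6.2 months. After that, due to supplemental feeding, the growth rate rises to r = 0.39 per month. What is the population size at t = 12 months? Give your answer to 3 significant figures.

Phase 1: N(6.2) = 172·e^(0.211×6.2) = 172·e^1.308 = 636.315.
Phase 2 runs for 12 − 6.2 = 5.8 months at r = 0.39.
N(12) = 636.315·e^(0.39×5.8) = 636.315·e^2.262 = 6110.08.

6110 mice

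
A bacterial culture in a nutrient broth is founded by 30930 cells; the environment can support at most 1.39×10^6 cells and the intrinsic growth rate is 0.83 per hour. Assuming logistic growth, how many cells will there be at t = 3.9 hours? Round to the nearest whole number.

509897 cells

A = (K − N₀)/N₀ = (1.39×10^6 − 30930)/30930 = 43.94.
N(t) = K/(1 + A·e^(−rt)) = 1.39×10^6/(1 + 43.94×e^(−0.83×3.9)).
e^(−3.237) = 0.039282; denominator = 1 + 43.94×0.039282 = 2.726.
N = 1.39×10^6/2.726 = 509897.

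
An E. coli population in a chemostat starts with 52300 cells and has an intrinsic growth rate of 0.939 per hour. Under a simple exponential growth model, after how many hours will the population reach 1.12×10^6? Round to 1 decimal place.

Set N₀·e^(rt) = 1.12×10^6: e^(0.939·t) = 1.12×10^6/52300 = 21.415.
0.939·t = ln(21.415) = 3.0641, so t = 3.0641/0.939 = 3.2631.

3.3 hours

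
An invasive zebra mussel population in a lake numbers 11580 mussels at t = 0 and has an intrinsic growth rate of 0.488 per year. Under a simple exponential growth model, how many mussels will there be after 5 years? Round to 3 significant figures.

N(t) = N₀·e^(rt) = 11580 × e^(0.488×5) = 11580 × e^2.44.
e^2.44 ≈ 11.473, so N ≈ 11580 × 11.473 = 132858.

133000 mussels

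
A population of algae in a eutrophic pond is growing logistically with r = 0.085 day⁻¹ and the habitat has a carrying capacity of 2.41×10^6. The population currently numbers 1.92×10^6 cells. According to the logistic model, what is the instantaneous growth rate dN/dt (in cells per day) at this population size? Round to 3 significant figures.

dN/dt = rN(1 − N/K) = 0.085 × 1.92×10^6 × (1 − 1.92×10^6/2.41×10^6).
1 − 1.92×10^6/2.41×10^6 = 0.20332; dN/dt = 0.085 × 1.92×10^6 × 0.20332 = 33182.

33200 cells per day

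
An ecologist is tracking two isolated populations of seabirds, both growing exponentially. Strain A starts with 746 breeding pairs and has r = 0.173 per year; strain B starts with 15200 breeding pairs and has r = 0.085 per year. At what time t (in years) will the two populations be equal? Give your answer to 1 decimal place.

Set 746·e^(0.173t) = 15200·e^(0.085t).
e^((0.173 − 0.085)t) = 15200/746 → e^(0.088·t) = 20.375.
0.088·t = ln(20.375) = 3.0143, so t = 3.0143/0.088 = 34.254.

34.3 years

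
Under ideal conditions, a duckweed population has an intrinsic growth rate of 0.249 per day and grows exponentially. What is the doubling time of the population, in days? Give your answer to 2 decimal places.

2.78 days

Doubling time t_d = ln(2)/r = 0.6931/0.249 = 2.7837.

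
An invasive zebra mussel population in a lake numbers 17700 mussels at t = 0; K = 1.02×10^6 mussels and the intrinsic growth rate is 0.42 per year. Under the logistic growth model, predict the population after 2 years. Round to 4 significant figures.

40080 mussels

A = (K − N₀)/N₀ = (1.02×10^6 − 17700)/17700 = 56.627.
N(t) = K/(1 + A·e^(−rt)) = 1.02×10^6/(1 + 56.627×e^(−0.42×2)).
e^(−0.84) = 0.43171; denominator = 1 + 56.627×0.43171 = 25.447.
N = 1.02×10^6/25.447 = 40084.1.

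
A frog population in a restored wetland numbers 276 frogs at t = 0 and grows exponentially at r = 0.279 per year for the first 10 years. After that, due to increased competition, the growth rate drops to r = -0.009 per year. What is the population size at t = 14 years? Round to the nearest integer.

Phase 1: N(10) = 276·e^(0.279×10) = 276·e^2.79 = 4493.56.
Phase 2 runs for 14 − 10 = 4 years at r = -0.009.
N(14) = 4493.56·e^(-0.009×4) = 4493.56·e^-0.036 = 4334.67.

4335 frogs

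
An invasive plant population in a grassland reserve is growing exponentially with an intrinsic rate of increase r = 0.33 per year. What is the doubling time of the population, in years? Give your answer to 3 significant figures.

Doubling time t_d = ln(2)/r = 0.6931/0.33 = 2.1004.

2.10 years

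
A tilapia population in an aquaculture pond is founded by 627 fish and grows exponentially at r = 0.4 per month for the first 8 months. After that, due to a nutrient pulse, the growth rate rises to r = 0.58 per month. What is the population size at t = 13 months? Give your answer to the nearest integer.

279553 fish

Phase 1: N(8) = 627·e^(0.4×8) = 627·e^3.2 = 15381.9.
Phase 2 runs for 13 − 8 = 5 months at r = 0.58.
N(13) = 15381.9·e^(0.58×5) = 15381.9·e^2.9 = 279553.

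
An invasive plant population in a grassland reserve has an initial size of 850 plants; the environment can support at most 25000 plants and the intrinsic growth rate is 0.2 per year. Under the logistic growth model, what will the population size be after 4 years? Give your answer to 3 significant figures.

A = (K − N₀)/N₀ = (25000 − 850)/850 = 28.412.
N(t) = K/(1 + A·e^(−rt)) = 25000/(1 + 28.412×e^(−0.2×4)).
e^(−0.8) = 0.44933; denominator = 1 + 28.412×0.44933 = 13.766.
N = 25000/13.766 = 1816.04.

1820 plants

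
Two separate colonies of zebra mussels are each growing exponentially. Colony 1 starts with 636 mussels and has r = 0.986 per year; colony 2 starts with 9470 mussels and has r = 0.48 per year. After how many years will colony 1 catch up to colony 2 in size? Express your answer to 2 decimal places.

5.34 years

Set 636·e^(0.986t) = 9470·e^(0.48t).
e^((0.986 − 0.48)t) = 9470/636 → e^(0.506·t) = 14.89.
0.506·t = ln(14.89) = 2.7007, so t = 2.7007/0.506 = 5.3373.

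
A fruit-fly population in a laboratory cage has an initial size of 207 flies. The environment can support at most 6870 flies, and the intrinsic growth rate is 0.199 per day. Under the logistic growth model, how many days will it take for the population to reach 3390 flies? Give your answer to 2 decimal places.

A = (K − N₀)/N₀ = (6870 − 207)/207 = 32.188.
Solve 6870/(1 + 32.188·e^(−0.199t)) = 3390: 1 + 32.188·e^(−0.199t) = 2.0265, so e^(−0.199t) = 0.0318919.
−0.199·t = ln(0.0318919) = -3.4454, so t = 3.4454/0.199 = 17.314.

17.31 days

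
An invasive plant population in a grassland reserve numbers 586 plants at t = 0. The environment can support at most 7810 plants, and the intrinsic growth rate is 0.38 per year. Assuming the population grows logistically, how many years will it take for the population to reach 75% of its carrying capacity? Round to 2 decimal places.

A = (K − N₀)/N₀ = (7810 − 586)/586 = 12.328.
Solve 7810/(1 + 12.328·e^(−0.38t)) = 5857.5: 1 + 12.328·e^(−0.38t) = 1.3333, so e^(−0.38t) = 0.0270395.
−0.38·t = ln(0.0270395) = -3.6105, so t = 3.6105/0.38 = 9.5012.

9.50 years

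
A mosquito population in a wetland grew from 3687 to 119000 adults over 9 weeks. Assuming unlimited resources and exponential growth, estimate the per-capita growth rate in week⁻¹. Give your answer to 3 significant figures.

From N(t) = N₀·e^(rt): e^(r·9) = 119000/3687 = 32.276.
r·9 = ln(32.276) = 3.4743, so r = 3.4743/9 = 0.38603.

0.386 per week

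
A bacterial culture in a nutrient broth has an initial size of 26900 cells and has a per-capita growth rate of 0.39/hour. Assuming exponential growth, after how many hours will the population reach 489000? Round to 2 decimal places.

7.44 hours

Set N₀·e^(rt) = 489000: e^(0.39·t) = 489000/26900 = 18.178.
0.39·t = ln(18.178) = 2.9002, so t = 2.9002/0.39 = 7.4365.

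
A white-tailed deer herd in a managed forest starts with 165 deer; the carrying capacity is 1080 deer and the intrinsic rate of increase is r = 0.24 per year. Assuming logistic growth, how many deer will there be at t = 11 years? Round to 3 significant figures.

A = (K − N₀)/N₀ = (1080 − 165)/165 = 5.5455.
N(t) = K/(1 + A·e^(−rt)) = 1080/(1 + 5.5455×e^(−0.24×11)).
e^(−2.64) = 0.071361; denominator = 1 + 5.5455×0.071361 = 1.3957.
N = 1080/1.3957 = 773.788.

774 deer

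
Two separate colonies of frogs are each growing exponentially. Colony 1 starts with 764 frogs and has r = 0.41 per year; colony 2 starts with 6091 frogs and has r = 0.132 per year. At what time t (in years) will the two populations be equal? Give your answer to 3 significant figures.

Set 764·e^(0.41t) = 6091·e^(0.132t).
e^((0.41 − 0.132)t) = 6091/764 → e^(0.278·t) = 7.9725.
0.278·t = ln(7.9725) = 2.076, so t = 2.076/0.278 = 7.4676.

7.47 years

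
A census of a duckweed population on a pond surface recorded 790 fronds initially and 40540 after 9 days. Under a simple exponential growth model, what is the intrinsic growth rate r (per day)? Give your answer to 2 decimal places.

From N(t) = N₀·e^(rt): e^(r·9) = 40540/790 = 51.316.
r·9 = ln(51.316) = 3.938, so r = 3.938/9 = 0.43756.

0.44 per day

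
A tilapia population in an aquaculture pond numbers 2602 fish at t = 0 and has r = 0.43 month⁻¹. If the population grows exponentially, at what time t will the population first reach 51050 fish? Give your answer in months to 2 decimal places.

Set N₀·e^(rt) = 51050: e^(0.43·t) = 51050/2602 = 19.62.
0.43·t = ln(19.62) = 2.9765, so t = 2.9765/0.43 = 6.9222.

6.92 months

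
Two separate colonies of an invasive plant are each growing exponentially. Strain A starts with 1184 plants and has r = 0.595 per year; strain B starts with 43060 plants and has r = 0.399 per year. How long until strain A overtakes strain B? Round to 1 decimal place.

18.3 years

Set 1184·e^(0.595t) = 43060·e^(0.399t).
e^((0.595 − 0.399)t) = 43060/1184 → e^(0.196·t) = 36.368.
0.196·t = ln(36.368) = 3.5937, so t = 3.5937/0.196 = 18.335.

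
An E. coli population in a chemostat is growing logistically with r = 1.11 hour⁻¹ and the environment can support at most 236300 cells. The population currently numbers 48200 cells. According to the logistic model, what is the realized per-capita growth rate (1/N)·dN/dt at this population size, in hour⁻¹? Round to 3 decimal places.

(1/N)·dN/dt = r(1 − N/K) = 1.11 × (1 − 48200/236300).
= 1.11 × 0.79602 = 0.88358.

0.884 per hour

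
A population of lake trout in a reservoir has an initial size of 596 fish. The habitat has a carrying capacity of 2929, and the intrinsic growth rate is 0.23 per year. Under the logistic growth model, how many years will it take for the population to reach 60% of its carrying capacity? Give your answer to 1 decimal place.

7.7 years

A = (K − N₀)/N₀ = (2929 − 596)/596 = 3.9144.
Solve 2929/(1 + 3.9144·e^(−0.23t)) = 1757.4: 1 + 3.9144·e^(−0.23t) = 1.6667, so e^(−0.23t) = 0.17031.
−0.23·t = ln(0.17031) = -1.7701, so t = 1.7701/0.23 = 7.6962.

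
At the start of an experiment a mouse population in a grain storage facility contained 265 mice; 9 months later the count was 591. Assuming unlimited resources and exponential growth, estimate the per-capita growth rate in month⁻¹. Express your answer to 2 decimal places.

From N(t) = N₀·e^(rt): e^(r·9) = 591/265 = 2.2302.
r·9 = ln(2.2302) = 0.80209, so r = 0.80209/9 = 0.089121.

0.09 per month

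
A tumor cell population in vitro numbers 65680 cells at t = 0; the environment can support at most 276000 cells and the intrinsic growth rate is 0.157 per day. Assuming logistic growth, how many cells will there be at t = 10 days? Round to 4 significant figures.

A = (K − N₀)/N₀ = (276000 − 65680)/65680 = 3.2022.
N(t) = K/(1 + A·e^(−rt)) = 276000/(1 + 3.2022×e^(−0.157×10)).
e^(−1.57) = 0.20805; denominator = 1 + 3.2022×0.20805 = 1.6662.
N = 276000/1.6662 = 165646.

165600 cells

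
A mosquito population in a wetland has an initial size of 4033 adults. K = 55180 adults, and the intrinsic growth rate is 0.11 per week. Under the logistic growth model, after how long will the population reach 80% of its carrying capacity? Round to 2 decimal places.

35.70 weeks

A = (K − N₀)/N₀ = (55180 − 4033)/4033 = 12.682.
Solve 55180/(1 + 12.682·e^(−0.11t)) = 44144: 1 + 12.682·e^(−0.11t) = 1.25, so e^(−0.11t) = 0.0197128.
−0.11·t = ln(0.0197128) = -3.9265, so t = 3.9265/0.11 = 35.695.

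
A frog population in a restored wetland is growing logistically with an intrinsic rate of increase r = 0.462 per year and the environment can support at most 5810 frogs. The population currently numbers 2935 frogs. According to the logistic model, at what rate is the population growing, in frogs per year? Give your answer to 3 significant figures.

dN/dt = rN(1 − N/K) = 0.462 × 2935 × (1 − 2935/5810).
1 − 2935/5810 = 0.49484; dN/dt = 0.462 × 2935 × 0.49484 = 670.98.

671 frogs per year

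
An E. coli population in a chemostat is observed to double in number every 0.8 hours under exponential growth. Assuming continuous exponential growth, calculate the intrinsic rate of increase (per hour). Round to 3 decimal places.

r = ln(2)/t_d = 0.6931/0.8 = 0.86643.

0.866 per hour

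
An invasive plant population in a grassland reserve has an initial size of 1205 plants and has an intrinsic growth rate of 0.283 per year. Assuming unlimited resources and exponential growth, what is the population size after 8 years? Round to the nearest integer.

N(t) = N₀·e^(rt) = 1205 × e^(0.283×8) = 1205 × e^2.264.
e^2.264 ≈ 9.6215, so N ≈ 1205 × 9.6215 = 11593.9.

11594 plants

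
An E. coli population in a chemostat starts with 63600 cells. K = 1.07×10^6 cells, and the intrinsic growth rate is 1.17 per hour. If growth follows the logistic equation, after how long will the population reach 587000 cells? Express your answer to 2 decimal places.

A = (K − N₀)/N₀ = (1.07×10^6 − 63600)/63600 = 15.824.
Solve 1.07×10^6/(1 + 15.824·e^(−1.17t)) = 587000: 1 + 15.824·e^(−1.17t) = 1.8228, so e^(−1.17t) = 0.0519991.
−1.17·t = ln(0.0519991) = -2.9565, so t = 2.9565/1.17 = 2.5269.

2.53 hours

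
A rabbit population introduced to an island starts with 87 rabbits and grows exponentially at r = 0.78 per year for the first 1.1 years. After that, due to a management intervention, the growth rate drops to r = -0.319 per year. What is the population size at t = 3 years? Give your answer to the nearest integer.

Phase 1: N(1.1) = 87·e^(0.78×1.1) = 87·e^0.858 = 205.184.
Phase 2 runs for 3 − 1.1 = 1.9 years at r = -0.319.
N(3) = 205.184·e^(-0.319×1.9) = 205.184·e^-0.6061 = 111.923.

112 rabbits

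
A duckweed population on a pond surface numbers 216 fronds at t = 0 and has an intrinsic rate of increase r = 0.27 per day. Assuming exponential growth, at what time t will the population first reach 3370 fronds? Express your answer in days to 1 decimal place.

10.2 days

Set N₀·e^(rt) = 3370: e^(0.27·t) = 3370/216 = 15.602.
0.27·t = ln(15.602) = 2.7474, so t = 2.7474/0.27 = 10.176.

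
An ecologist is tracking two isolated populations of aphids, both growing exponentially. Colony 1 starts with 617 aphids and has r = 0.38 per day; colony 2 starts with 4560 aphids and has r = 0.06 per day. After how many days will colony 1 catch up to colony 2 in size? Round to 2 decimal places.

Set 617·e^(0.38t) = 4560·e^(0.06t).
e^((0.38 − 0.06)t) = 4560/617 → e^(0.32·t) = 7.3906.
0.32·t = ln(7.3906) = 2.0002, so t = 2.0002/0.32 = 6.2507.

6.25 days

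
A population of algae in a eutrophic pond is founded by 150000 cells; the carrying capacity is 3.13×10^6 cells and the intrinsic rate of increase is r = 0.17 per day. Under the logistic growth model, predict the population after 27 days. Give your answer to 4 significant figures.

2605000 cells

A = (K − N₀)/N₀ = (3.13×10^6 − 150000)/150000 = 19.867.
N(t) = K/(1 + A·e^(−rt)) = 3.13×10^6/(1 + 19.867×e^(−0.17×27)).
e^(−4.59) = 0.010153; denominator = 1 + 19.867×0.010153 = 1.2017.
N = 3.13×10^6/1.2017 = 2.604636×10^6.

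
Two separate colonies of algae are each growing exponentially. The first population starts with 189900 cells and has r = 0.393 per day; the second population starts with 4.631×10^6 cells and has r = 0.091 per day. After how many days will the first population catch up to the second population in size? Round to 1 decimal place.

Set 189900·e^(0.393t) = 4.631×10^6·e^(0.091t).
e^((0.393 − 0.091)t) = 4.631×10^6/189900 → e^(0.302·t) = 24.387.
0.302·t = ln(24.387) = 3.194, so t = 3.194/0.302 = 10.576.

10.6 days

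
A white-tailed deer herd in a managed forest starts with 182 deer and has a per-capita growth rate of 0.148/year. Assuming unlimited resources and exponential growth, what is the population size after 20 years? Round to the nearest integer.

N(t) = N₀·e^(rt) = 182 × e^(0.148×20) = 182 × e^2.96.
e^2.96 ≈ 19.298, so N ≈ 182 × 19.298 = 3512.23.

3512 deer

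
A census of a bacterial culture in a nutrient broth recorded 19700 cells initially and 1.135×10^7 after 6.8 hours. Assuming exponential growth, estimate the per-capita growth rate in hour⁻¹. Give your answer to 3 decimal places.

From N(t) = N₀·e^(rt): e^(r·6.8) = 1.135×10^7/19700 = 576.14.
r·6.8 = ln(576.14) = 6.3564, so r = 6.3564/6.8 = 0.93476.

0.935 per hour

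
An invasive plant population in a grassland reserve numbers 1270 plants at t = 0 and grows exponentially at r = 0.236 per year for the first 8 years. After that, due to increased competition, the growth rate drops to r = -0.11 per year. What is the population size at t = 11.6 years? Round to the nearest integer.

5646 plants

Phase 1: N(8) = 1270·e^(0.236×8) = 1270·e^1.888 = 8389.8.
Phase 2 runs for 11.6 − 8 = 3.6 years at r = -0.11.
N(11.6) = 8389.8·e^(-0.11×3.6) = 8389.8·e^-0.396 = 5646.39.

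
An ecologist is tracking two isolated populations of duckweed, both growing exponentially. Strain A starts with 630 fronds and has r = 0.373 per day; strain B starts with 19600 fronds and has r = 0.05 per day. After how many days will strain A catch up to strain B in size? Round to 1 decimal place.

Set 630·e^(0.373t) = 19600·e^(0.05t).
e^((0.373 − 0.05)t) = 19600/630 → e^(0.323·t) = 31.111.
0.323·t = ln(31.111) = 3.4376, so t = 3.4376/0.323 = 10.643.

10.6 days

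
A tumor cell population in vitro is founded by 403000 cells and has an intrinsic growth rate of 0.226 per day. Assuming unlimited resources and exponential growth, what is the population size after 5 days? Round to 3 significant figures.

1250000 cells

N(t) = N₀·e^(rt) = 403000 × e^(0.226×5) = 403000 × e^1.13.
e^1.13 ≈ 3.0957, so N ≈ 403000 × 3.0957 = 1.24755×10^6.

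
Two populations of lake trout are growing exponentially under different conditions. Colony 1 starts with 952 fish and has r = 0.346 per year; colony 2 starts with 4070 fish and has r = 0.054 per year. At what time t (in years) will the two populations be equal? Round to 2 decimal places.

4.98 years

Set 952·e^(0.346t) = 4070·e^(0.054t).
e^((0.346 − 0.054)t) = 4070/952 → e^(0.292·t) = 4.2752.
0.292·t = ln(4.2752) = 1.4528, so t = 1.4528/0.292 = 4.9755.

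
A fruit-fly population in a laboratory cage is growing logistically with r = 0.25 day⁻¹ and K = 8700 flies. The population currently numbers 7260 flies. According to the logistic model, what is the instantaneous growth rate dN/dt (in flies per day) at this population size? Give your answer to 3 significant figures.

dN/dt = rN(1 − N/K) = 0.25 × 7260 × (1 − 7260/8700).
1 − 7260/8700 = 0.16552; dN/dt = 0.25 × 7260 × 0.16552 = 300.41.

300 flies per day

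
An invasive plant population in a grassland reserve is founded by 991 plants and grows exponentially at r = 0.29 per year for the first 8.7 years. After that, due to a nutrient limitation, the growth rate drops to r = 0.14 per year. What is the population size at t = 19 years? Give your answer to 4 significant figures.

Phase 1: N(8.7) = 991·e^(0.29×8.7) = 991·e^2.523 = 12353.7.
Phase 2 runs for 19 − 8.7 = 10.3 years at r = 0.14.
N(19) = 12353.7·e^(0.14×10.3) = 12353.7·e^1.442 = 52245.8.

52250 plants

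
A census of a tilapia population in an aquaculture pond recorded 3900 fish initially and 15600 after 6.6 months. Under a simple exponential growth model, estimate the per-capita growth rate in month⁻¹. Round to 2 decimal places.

From N(t) = N₀·e^(rt): e^(r·6.6) = 15600/3900 = 4.
r·6.6 = ln(4) = 1.3863, so r = 1.3863/6.6 = 0.21004.

0.21 per month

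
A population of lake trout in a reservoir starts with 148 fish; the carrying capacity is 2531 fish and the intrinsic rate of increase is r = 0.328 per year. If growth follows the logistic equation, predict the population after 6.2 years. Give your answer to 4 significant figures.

814.6 fish

A = (K − N₀)/N₀ = (2531 − 148)/148 = 16.101.
N(t) = K/(1 + A·e^(−rt)) = 2531/(1 + 16.101×e^(−0.328×6.2)).
e^(−2.034) = 0.13086; denominator = 1 + 16.101×0.13086 = 3.1071.
N = 2531/3.1071 = 814.591.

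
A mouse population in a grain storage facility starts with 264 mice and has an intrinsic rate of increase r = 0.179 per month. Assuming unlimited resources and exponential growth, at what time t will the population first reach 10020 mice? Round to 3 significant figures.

20.3 months

Set N₀·e^(rt) = 10020: e^(0.179·t) = 10020/264 = 37.955.
0.179·t = ln(37.955) = 3.6364, so t = 3.6364/0.179 = 20.315.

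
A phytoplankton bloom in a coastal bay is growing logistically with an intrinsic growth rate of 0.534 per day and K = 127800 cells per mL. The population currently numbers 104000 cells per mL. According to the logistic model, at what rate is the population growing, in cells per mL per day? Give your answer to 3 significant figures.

10300 cells per mL per day

dN/dt = rN(1 − N/K) = 0.534 × 104000 × (1 − 104000/127800).
1 − 104000/127800 = 0.18623; dN/dt = 0.534 × 104000 × 0.18623 = 10342.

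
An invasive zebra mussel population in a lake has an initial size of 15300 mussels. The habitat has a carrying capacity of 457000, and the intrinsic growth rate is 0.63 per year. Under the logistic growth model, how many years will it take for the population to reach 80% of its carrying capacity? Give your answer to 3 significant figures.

7.54 years

A = (K − N₀)/N₀ = (457000 − 15300)/15300 = 28.869.
Solve 457000/(1 + 28.869·e^(−0.63t)) = 365600: 1 + 28.869·e^(−0.63t) = 1.25, so e^(−0.63t) = 0.00865972.
−0.63·t = ln(0.00865972) = -4.7491, so t = 4.7491/0.63 = 7.5382.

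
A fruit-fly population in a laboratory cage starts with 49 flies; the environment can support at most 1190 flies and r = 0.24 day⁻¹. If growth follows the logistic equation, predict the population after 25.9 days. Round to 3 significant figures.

1140 flies

A = (K − N₀)/N₀ = (1190 − 49)/49 = 23.286.
N(t) = K/(1 + A·e^(−rt)) = 1190/(1 + 23.286×e^(−0.24×25.9)).
e^(−6.216) = 0.0019972; denominator = 1 + 23.286×0.0019972 = 1.0465.
N = 1190/1.0465 = 1137.12.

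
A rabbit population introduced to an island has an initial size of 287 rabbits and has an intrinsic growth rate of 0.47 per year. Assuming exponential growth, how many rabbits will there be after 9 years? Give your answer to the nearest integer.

19722 rabbits

N(t) = N₀·e^(rt) = 287 × e^(0.47×9) = 287 × e^4.23.
e^4.23 ≈ 68.717, so N ≈ 287 × 68.717 = 19721.8.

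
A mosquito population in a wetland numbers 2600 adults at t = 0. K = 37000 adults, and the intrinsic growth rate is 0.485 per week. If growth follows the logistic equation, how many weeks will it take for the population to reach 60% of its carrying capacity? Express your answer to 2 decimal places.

A = (K − N₀)/N₀ = (37000 − 2600)/2600 = 13.231.
Solve 37000/(1 + 13.231·e^(−0.485t)) = 22200: 1 + 13.231·e^(−0.485t) = 1.6667, so e^(−0.485t) = 0.0503876.
−0.485·t = ln(0.0503876) = -2.988, so t = 2.988/0.485 = 6.1608.

6.16 weeks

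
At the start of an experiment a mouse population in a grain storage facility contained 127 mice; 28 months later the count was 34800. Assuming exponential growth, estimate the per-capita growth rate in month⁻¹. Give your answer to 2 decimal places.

0.20 per month

From N(t) = N₀·e^(rt): e^(r·28) = 34800/127 = 274.02.
r·28 = ln(274.02) = 5.6132, so r = 5.6132/28 = 0.20047.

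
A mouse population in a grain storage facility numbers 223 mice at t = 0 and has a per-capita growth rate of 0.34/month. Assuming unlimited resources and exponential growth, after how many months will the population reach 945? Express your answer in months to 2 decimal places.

Set N₀·e^(rt) = 945: e^(0.34·t) = 945/223 = 4.2377.
0.34·t = ln(4.2377) = 1.444, so t = 1.444/0.34 = 4.2471.

4.25 months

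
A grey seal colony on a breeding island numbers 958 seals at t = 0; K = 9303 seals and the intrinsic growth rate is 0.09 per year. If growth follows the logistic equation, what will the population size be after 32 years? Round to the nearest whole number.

A = (K − N₀)/N₀ = (9303 − 958)/958 = 8.7109.
N(t) = K/(1 + A·e^(−rt)) = 9303/(1 + 8.7109×e^(−0.09×32)).
e^(−2.88) = 0.056135; denominator = 1 + 8.7109×0.056135 = 1.489.
N = 9303/1.489 = 6247.89.

6248 seals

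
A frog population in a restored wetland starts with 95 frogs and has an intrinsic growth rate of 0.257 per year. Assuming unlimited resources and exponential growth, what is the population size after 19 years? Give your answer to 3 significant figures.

12500 frogs

N(t) = N₀·e^(rt) = 95 × e^(0.257×19) = 95 × e^4.883.
e^4.883 ≈ 132.03, so N ≈ 95 × 132.03 = 12542.5.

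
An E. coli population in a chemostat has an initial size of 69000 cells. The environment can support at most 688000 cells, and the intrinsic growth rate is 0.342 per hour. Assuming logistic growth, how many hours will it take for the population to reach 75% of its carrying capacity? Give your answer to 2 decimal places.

A = (K − N₀)/N₀ = (688000 − 69000)/69000 = 8.971.
Solve 688000/(1 + 8.971·e^(−0.342t)) = 516000: 1 + 8.971·e^(−0.342t) = 1.3333, so e^(−0.342t) = 0.0371567.
−0.342·t = ln(0.0371567) = -3.2926, so t = 3.2926/0.342 = 9.6275.

9.63 hours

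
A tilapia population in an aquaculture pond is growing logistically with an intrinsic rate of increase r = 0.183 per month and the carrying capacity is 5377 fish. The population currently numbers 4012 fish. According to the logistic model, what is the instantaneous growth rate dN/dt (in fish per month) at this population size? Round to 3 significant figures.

186 fish per month

dN/dt = rN(1 − N/K) = 0.183 × 4012 × (1 − 4012/5377).
1 − 4012/5377 = 0.25386; dN/dt = 0.183 × 4012 × 0.25386 = 186.38.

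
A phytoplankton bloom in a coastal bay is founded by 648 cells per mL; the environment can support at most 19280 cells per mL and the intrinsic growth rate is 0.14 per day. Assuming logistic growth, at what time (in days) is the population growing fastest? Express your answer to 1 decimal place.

24.0 days

Logistic growth is fastest at N = K/2 = 9640.
A = (K − N₀)/N₀ = 28.753. Set K/(1 + A·e^(−rt)) = K/2 → A·e^(−rt) = 1.
e^(−0.14t) = 1/28.753 = 0.0347789, so t = ln(28.753)/0.14 = 3.3587/0.14 = 23.991.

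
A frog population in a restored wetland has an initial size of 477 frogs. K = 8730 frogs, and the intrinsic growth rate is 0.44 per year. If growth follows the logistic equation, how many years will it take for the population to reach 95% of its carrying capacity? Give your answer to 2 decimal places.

A = (K − N₀)/N₀ = (8730 − 477)/477 = 17.302.
Solve 8730/(1 + 17.302·e^(−0.44t)) = 8293.5: 1 + 17.302·e^(−0.44t) = 1.0526, so e^(−0.44t) = 0.00304196.
−0.44·t = ln(0.00304196) = -5.7953, so t = 5.7953/0.44 = 13.171.

13.17 years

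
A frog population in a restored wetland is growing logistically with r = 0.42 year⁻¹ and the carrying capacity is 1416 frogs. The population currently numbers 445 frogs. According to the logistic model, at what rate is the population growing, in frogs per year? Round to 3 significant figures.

dN/dt = rN(1 − N/K) = 0.42 × 445 × (1 − 445/1416).
1 − 445/1416 = 0.68573; dN/dt = 0.42 × 445 × 0.68573 = 128.16.

128 frogs per year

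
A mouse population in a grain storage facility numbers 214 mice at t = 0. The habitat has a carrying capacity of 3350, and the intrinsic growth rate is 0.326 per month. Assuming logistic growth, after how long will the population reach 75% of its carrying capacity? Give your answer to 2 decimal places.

11.61 months

A = (K − N₀)/N₀ = (3350 − 214)/214 = 14.654.
Solve 3350/(1 + 14.654·e^(−0.326t)) = 2512.5: 1 + 14.654·e^(−0.326t) = 1.3333, so e^(−0.326t) = 0.0227466.
−0.326·t = ln(0.0227466) = -3.7833, so t = 3.7833/0.326 = 11.605.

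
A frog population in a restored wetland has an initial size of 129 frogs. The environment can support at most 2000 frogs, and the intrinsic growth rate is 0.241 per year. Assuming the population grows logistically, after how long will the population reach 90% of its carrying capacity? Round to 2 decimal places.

20.21 years

A = (K − N₀)/N₀ = (2000 − 129)/129 = 14.504.
Solve 2000/(1 + 14.504·e^(−0.241t)) = 1800: 1 + 14.504·e^(−0.241t) = 1.1111, so e^(−0.241t) = 0.00766079.
−0.241·t = ln(0.00766079) = -4.8716, so t = 4.8716/0.241 = 20.214.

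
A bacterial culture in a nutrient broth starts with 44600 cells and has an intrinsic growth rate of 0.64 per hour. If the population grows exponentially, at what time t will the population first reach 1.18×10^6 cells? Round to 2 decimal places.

5.12 hours

Set N₀·e^(rt) = 1.18×10^6: e^(0.64·t) = 1.18×10^6/44600 = 26.457.
0.64·t = ln(26.457) = 3.2755, so t = 3.2755/0.64 = 5.118.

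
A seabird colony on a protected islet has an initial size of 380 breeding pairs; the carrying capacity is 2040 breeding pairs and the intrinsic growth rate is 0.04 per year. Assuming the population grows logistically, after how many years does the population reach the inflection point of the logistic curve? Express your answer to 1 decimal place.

Logistic growth is fastest at N = K/2 = 1020.
A = (K − N₀)/N₀ = 4.3684. Set K/(1 + A·e^(−rt)) = K/2 → A·e^(−rt) = 1.
e^(−0.04t) = 1/4.3684 = 0.228916, so t = ln(4.3684)/0.04 = 1.4744/0.04 = 36.86.

36.9 years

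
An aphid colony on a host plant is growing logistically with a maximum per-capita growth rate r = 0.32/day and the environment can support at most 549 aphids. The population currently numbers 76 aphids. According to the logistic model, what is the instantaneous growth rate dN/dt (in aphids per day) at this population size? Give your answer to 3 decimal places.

20.953 aphids per day

dN/dt = rN(1 − N/K) = 0.32 × 76 × (1 − 76/549).
1 − 76/549 = 0.86157; dN/dt = 0.32 × 76 × 0.86157 = 20.953.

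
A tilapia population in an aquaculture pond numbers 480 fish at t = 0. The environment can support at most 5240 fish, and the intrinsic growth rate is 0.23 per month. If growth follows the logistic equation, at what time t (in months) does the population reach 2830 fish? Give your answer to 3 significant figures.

10.7 months

A = (K − N₀)/N₀ = (5240 − 480)/480 = 9.9167.
Solve 5240/(1 + 9.9167·e^(−0.23t)) = 2830: 1 + 9.9167·e^(−0.23t) = 1.8516, so e^(−0.23t) = 0.0858746.
−0.23·t = ln(0.0858746) = -2.4549, so t = 2.4549/0.23 = 10.673.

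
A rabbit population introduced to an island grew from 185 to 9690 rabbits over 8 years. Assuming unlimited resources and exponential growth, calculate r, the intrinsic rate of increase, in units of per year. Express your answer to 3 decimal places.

0.495 per year

From N(t) = N₀·e^(rt): e^(r·8) = 9690/185 = 52.378.
r·8 = ln(52.378) = 3.9585, so r = 3.9585/8 = 0.49481.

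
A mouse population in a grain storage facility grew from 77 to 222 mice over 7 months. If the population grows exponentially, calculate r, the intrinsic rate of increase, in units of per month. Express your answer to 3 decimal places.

From N(t) = N₀·e^(rt): e^(r·7) = 222/77 = 2.8831.
r·7 = ln(2.8831) = 1.0589, so r = 1.0589/7 = 0.15127.

0.151 per month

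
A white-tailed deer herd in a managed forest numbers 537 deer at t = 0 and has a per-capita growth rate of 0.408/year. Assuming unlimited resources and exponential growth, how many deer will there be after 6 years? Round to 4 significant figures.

6211 deer

N(t) = N₀·e^(rt) = 537 × e^(0.408×6) = 537 × e^2.448.
e^2.448 ≈ 11.565, so N ≈ 537 × 11.565 = 6210.51.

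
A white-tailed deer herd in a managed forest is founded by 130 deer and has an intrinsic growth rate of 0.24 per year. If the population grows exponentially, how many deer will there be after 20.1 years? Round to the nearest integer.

16180 deer

N(t) = N₀·e^(rt) = 130 × e^(0.24×20.1) = 130 × e^4.824.
e^4.824 ≈ 124.46, so N ≈ 130 × 124.46 = 16180.1.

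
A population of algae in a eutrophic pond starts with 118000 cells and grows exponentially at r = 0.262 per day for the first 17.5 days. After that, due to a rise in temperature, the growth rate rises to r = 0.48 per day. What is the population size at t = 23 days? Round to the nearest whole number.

162053957 cells

Phase 1: N(17.5) = 118000·e^(0.262×17.5) = 118000·e^4.585 = 1.156438×10^7.
Phase 2 runs for 23 − 17.5 = 5.5 days at r = 0.48.
N(23) = 1.156438×10^7·e^(0.48×5.5) = 1.156438×10^7·e^2.64 = 1.62054×10^8.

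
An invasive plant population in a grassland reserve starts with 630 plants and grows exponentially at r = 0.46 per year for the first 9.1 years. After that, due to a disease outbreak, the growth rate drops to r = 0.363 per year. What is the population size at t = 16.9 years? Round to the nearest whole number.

Phase 1: N(9.1) = 630·e^(0.46×9.1) = 630·e^4.186 = 41428.3.
Phase 2 runs for 16.9 − 9.1 = 7.8 years at r = 0.363.
N(16.9) = 41428.3·e^(0.363×7.8) = 41428.3·e^2.831 = 703005.

703005 plants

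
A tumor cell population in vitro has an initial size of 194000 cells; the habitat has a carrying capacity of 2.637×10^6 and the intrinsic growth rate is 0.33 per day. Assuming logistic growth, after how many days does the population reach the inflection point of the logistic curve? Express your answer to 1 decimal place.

Logistic growth is fastest at N = K/2 = 1.3185×10^6.
A = (K − N₀)/N₀ = 12.593. Set K/(1 + A·e^(−rt)) = K/2 → A·e^(−rt) = 1.
e^(−0.33t) = 1/12.593 = 0.0794106, so t = ln(12.593)/0.33 = 2.5331/0.33 = 7.6761.

7.7 days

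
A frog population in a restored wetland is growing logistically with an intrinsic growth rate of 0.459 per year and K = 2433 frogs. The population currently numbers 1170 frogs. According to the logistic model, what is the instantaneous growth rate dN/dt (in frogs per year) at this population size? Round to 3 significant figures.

279 frogs per year

dN/dt = rN(1 − N/K) = 0.459 × 1170 × (1 − 1170/2433).
1 − 1170/2433 = 0.51911; dN/dt = 0.459 × 1170 × 0.51911 = 278.78.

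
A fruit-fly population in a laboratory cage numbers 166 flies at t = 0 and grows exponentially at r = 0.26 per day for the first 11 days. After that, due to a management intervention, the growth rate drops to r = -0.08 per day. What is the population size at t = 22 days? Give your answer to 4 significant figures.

1202 flies

Phase 1: N(11) = 166·e^(0.26×11) = 166·e^2.86 = 2898.61.
Phase 2 runs for 22 − 11 = 11 days at r = -0.08.
N(22) = 2898.61·e^(-0.08×11) = 2898.61·e^-0.88 = 1202.3.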